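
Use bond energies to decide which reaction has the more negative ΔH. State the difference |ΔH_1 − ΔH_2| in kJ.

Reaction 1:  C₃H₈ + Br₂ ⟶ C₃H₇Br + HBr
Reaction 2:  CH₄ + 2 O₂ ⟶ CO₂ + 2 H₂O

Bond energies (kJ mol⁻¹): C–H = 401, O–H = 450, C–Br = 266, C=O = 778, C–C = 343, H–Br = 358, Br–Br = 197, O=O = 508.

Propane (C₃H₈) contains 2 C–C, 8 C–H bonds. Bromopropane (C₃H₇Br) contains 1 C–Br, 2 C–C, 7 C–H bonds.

Reaction 1:
  Bonds broken (reactants):
    Br–Br: 1 × 197 = 197
    C–C: 2 × 343 = 686
    C–H: 8 × 401 = 3208
    Σ(broken) = 4091 kJ
  Bonds formed (products):
    C–Br: 1 × 266 = 266
    C–C: 2 × 343 = 686
    C–H: 7 × 401 = 2807
    H–Br: 1 × 358 = 358
    Σ(formed) = 4117 kJ
  ΔH_1 = 4091 − 4117 = −26 kJ
Reaction 2:
  Bonds broken (reactants):
    C–H: 4 × 401 = 1604
    O=O: 2 × 508 = 1016
    Σ(broken) = 2620 kJ
  Bonds formed (products):
    C=O: 2 × 778 = 1556
    O–H: 4 × 450 = 1800
    Σ(formed) = 3356 kJ
  ΔH_2 = 2620 − 3356 = −736 kJ
ΔH_1 − ΔH_2 = +710 kJ, so reaction 2 has the more negative ΔH; |ΔH_1 − ΔH_2| = 710 kJ.

Reaction 2, by 710 kJ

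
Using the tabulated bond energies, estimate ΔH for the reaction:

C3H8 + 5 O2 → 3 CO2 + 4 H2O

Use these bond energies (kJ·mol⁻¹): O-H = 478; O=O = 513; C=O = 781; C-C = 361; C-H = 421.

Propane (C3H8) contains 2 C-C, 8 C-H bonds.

ΔH ≈ −1855 kJ

Bonds broken (reactants):
  C-C: 2 × 361 = 722
  C-H: 8 × 421 = 3368
  O=O: 5 × 513 = 2565
  Σ(broken) = 6655 kJ
Bonds formed (products):
  C=O: 6 × 781 = 4686
  O-H: 8 × 478 = 3824
  Σ(formed) = 8510 kJ
ΔH = Σ(broken) − Σ(formed) = 6655 − 8510 = −1855 kJ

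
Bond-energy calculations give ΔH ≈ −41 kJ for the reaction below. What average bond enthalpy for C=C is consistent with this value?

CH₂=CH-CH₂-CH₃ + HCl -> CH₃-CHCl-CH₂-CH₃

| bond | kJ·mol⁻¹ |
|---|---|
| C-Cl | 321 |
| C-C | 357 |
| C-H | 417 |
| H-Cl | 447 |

D(C=C) ≈ 607 kJ/mol

Let D be the C=C bond energy.
Σ(broken) = 2×357 + 8×417 + 1×D + 1×447 = 4497 + D
Σ(formed) = 3×357 + 1×321 + 9×417 = 5145
ΔH = Σ(broken) − Σ(formed) = (4497 + D) − (5145) = −648 + D
Setting this equal to −41 kJ gives D = 607 kJ/mol.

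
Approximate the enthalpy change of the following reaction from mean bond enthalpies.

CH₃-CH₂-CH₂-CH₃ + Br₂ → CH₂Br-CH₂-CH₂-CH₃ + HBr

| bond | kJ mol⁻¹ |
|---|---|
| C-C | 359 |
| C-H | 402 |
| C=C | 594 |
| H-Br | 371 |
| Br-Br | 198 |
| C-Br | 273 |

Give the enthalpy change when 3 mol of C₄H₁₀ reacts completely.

Bonds broken (reactants):
  Br-Br: 1 × 198 = 198
  C-C: 3 × 359 = 1077
  C-H: 10 × 402 = 4020
  Σ(broken) = 5295 kJ
Bonds formed (products):
  C-Br: 1 × 273 = 273
  C-C: 3 × 359 = 1077
  C-H: 9 × 402 = 3618
  H-Br: 1 × 371 = 371
  Σ(formed) = 5339 kJ
ΔH = Σ(broken) − Σ(formed) = 5295 − 5339 = −44 kJ
For 3× the reaction as written: 3 × (−44) = −132 kJ

ΔH = −132 kJ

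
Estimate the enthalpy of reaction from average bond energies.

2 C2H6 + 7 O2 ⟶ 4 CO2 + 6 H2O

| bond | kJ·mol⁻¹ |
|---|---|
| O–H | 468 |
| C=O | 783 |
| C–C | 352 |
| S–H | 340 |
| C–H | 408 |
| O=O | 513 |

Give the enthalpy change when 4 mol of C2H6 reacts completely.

Bonds broken (reactants):
  C–C: 2 × 352 = 704
  C–H: 12 × 408 = 4896
  O=O: 7 × 513 = 3591
  Σ(broken) = 9191 kJ
Bonds formed (products):
  C=O: 8 × 783 = 6264
  O–H: 12 × 468 = 5616
  Σ(formed) = 11880 kJ
ΔH = Σ(broken) − Σ(formed) = 9191 − 11880 = −2689 kJ
For 2× the reaction as written: 2 × (−2689) = −5378 kJ

ΔH = −5378 kJ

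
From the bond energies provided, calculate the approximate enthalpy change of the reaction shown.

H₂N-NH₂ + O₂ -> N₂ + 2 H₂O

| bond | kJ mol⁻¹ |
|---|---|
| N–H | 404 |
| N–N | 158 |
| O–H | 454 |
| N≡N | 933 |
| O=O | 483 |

Bonds broken (reactants):
  N–H: 4 × 404 = 1616
  N–N: 1 × 158 = 158
  O=O: 1 × 483 = 483
  Σ(broken) = 2257 kJ
Bonds formed (products):
  N≡N: 1 × 933 = 933
  O–H: 4 × 454 = 1816
  Σ(formed) = 2749 kJ
ΔH = Σ(broken) − Σ(formed) = 2257 − 2749 = −492 kJ

ΔH ≈ −492 kJ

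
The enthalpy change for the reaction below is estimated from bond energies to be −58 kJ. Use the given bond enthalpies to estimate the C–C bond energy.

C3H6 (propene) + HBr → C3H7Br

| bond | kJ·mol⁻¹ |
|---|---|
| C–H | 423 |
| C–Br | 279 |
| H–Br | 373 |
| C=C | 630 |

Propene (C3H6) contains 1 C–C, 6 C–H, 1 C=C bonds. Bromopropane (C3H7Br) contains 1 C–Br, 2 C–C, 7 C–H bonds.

Let D be the C–C bond energy.
Σ(broken) = 1×D + 6×423 + 1×630 + 1×373 = 3541 + D
Σ(formed) = 1×279 + 2×D + 7×423 = 3240 + 2D
ΔH = Σ(broken) − Σ(formed) = (3541 + D) − (3240 + 2D) = +301 − D
Setting this equal to −58 kJ gives D = 359 kJ/mol.

D(C–C) ≈ 359 kJ/mol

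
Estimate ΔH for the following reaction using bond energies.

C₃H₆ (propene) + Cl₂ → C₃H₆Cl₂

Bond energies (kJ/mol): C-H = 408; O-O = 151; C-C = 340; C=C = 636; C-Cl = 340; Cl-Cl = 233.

Bonds broken (reactants):
  C-C: 1 × 340 = 340
  C-H: 6 × 408 = 2448
  C=C: 1 × 636 = 636
  Cl-Cl: 1 × 233 = 233
  Σ(broken) = 3657 kJ
Bonds formed (products):
  C-C: 2 × 340 = 680
  C-Cl: 2 × 340 = 680
  C-H: 6 × 408 = 2448
  Σ(formed) = 3808 kJ
ΔH = Σ(broken) − Σ(formed) = 3657 − 3808 = −151 kJ

ΔH ≈ −151 kJ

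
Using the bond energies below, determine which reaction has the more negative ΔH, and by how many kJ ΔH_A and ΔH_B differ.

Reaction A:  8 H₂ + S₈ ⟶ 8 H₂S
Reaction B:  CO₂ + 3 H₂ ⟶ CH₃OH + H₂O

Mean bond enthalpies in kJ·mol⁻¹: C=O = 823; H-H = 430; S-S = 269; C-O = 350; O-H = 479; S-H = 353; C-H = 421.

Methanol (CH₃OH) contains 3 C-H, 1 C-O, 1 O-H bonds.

Reaction B, by 58 kJ

Reaction A:
  Bonds broken (reactants):
    H-H: 8 × 430 = 3440
    S-S: 8 × 269 = 2152
    Σ(broken) = 5592 kJ
  Bonds formed (products):
    S-H: 16 × 353 = 5648
    Σ(formed) = 5648 kJ
  ΔH_A = 5592 − 5648 = −56 kJ
Reaction B:
  Bonds broken (reactants):
    C=O: 2 × 823 = 1646
    H-H: 3 × 430 = 1290
    Σ(broken) = 2936 kJ
  Bonds formed (products):
    C-H: 3 × 421 = 1263
    C-O: 1 × 350 = 350
    O-H: 3 × 479 = 1437
    Σ(formed) = 3050 kJ
  ΔH_B = 2936 − 3050 = −114 kJ
ΔH_A − ΔH_B = +58 kJ, so reaction B has the more negative ΔH; |ΔH_A − ΔH_B| = 58 kJ.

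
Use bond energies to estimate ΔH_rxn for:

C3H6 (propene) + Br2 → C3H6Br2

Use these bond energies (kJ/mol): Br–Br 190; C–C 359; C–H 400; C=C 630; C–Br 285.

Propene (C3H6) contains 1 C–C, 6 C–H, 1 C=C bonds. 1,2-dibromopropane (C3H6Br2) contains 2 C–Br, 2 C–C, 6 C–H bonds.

Bonds broken (reactants):
  Br–Br: 1 × 190 = 190
  C–C: 1 × 359 = 359
  C–H: 6 × 400 = 2400
  C=C: 1 × 630 = 630
  Σ(broken) = 3579 kJ
Bonds formed (products):
  C–Br: 2 × 285 = 570
  C–C: 2 × 359 = 718
  C–H: 6 × 400 = 2400
  Σ(formed) = 3688 kJ
ΔH = Σ(broken) − Σ(formed) = 3579 − 3688 = −109 kJ

ΔH ≈ −109 kJ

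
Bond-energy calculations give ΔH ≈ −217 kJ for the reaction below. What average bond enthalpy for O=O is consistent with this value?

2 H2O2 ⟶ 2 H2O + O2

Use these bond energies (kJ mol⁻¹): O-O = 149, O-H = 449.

D(O=O) ≈ 515 kJ/mol

Let D be the O=O bond energy.
Σ(broken) = 4×449 + 2×149 = 2094
Σ(formed) = 4×449 + 1×D = 1796 + D
ΔH = Σ(broken) − Σ(formed) = (2094) − (1796 + D) = +298 − D
Setting this equal to −217 kJ gives D = 515 kJ/mol.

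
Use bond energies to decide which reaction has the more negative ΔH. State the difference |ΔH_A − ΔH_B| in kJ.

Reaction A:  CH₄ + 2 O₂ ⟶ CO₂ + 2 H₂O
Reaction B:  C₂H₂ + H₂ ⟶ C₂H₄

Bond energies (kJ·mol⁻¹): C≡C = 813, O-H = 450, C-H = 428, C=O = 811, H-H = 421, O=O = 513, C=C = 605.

Reaction A, by 457 kJ

Reaction A:
  Bonds broken (reactants):
    C-H: 4 × 428 = 1712
    O=O: 2 × 513 = 1026
    Σ(broken) = 2738 kJ
  Bonds formed (products):
    C=O: 2 × 811 = 1622
    O-H: 4 × 450 = 1800
    Σ(formed) = 3422 kJ
  ΔH_A = 2738 − 3422 = −684 kJ
Reaction B:
  Bonds broken (reactants):
    C≡C: 1 × 813 = 813
    C-H: 2 × 428 = 856
    H-H: 1 × 421 = 421
    Σ(broken) = 2090 kJ
  Bonds formed (products):
    C-H: 4 × 428 = 1712
    C=C: 1 × 605 = 605
    Σ(formed) = 2317 kJ
  ΔH_B = 2090 − 2317 = −227 kJ
ΔH_A − ΔH_B = −457 kJ, so reaction A has the more negative ΔH; |ΔH_A − ΔH_B| = 457 kJ.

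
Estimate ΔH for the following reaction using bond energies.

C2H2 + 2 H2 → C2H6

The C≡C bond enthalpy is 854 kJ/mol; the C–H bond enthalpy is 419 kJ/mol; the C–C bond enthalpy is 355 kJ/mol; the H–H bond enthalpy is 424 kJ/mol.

ΔH ≈ −329 kJ

Bonds broken (reactants):
  C≡C: 1 × 854 = 854
  C–H: 2 × 419 = 838
  H–H: 2 × 424 = 848
  Σ(broken) = 2540 kJ
Bonds formed (products):
  C–C: 1 × 355 = 355
  C–H: 6 × 419 = 2514
  Σ(formed) = 2869 kJ
ΔH = Σ(broken) − Σ(formed) = 2540 − 2869 = −329 kJ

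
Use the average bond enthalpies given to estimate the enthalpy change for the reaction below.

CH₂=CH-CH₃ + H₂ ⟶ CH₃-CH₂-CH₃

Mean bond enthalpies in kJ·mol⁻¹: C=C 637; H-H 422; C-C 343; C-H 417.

ΔH ≈ −118 kJ

Bonds broken (reactants):
  C-C: 1 × 343 = 343
  C-H: 6 × 417 = 2502
  C=C: 1 × 637 = 637
  H-H: 1 × 422 = 422
  Σ(broken) = 3904 kJ
Bonds formed (products):
  C-C: 2 × 343 = 686
  C-H: 8 × 417 = 3336
  Σ(formed) = 4022 kJ
ΔH = Σ(broken) − Σ(formed) = 3904 − 4022 = −118 kJ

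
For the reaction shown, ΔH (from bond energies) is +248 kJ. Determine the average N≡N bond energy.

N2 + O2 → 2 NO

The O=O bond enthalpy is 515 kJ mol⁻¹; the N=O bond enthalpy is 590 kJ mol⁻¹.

D(N≡N) ≈ 913 kJ/mol

Let D be the N≡N bond energy.
Σ(broken) = 1×D + 1×515 = 515 + D
Σ(formed) = 2×590 = 1180
ΔH = Σ(broken) − Σ(formed) = (515 + D) − (1180) = −665 + D
Setting this equal to +248 kJ gives D = 913 kJ/mol.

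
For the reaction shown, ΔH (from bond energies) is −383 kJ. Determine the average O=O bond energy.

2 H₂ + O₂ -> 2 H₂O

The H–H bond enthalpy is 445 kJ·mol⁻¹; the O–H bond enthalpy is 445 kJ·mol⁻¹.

Let D be the O=O bond energy.
Σ(broken) = 2×445 + 1×D = 890 + D
Σ(formed) = 4×445 = 1780
ΔH = Σ(broken) − Σ(formed) = (890 + D) − (1780) = −890 + D
Setting this equal to −383 kJ gives D = 507 kJ/mol.

D(O=O) ≈ 507 kJ/mol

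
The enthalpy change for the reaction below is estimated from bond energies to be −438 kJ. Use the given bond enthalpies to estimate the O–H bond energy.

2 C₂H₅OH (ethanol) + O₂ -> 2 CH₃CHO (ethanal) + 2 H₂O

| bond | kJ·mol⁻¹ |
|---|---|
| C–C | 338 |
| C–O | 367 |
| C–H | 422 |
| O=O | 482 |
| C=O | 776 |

Let D be the O–H bond energy.
Σ(broken) = 2×338 + 10×422 + 2×367 + 2×D + 1×482 = 6112 + 2D
Σ(formed) = 2×338 + 8×422 + 2×776 + 4×D = 5604 + 4D
ΔH = Σ(broken) − Σ(formed) = (6112 + 2D) − (5604 + 4D) = +508 − 2D
Setting this equal to −438 kJ gives 2D = 946, so D = 473 kJ/mol.

D(O–H) ≈ 473 kJ/mol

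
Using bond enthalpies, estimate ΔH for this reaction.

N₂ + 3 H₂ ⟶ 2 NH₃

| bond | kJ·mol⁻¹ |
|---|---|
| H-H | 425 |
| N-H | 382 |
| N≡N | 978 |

ΔH ≈ −39 kJ

Bonds broken (reactants):
  H-H: 3 × 425 = 1275
  N≡N: 1 × 978 = 978
  Σ(broken) = 2253 kJ
Bonds formed (products):
  N-H: 6 × 382 = 2292
  Σ(formed) = 2292 kJ
ΔH = Σ(broken) − Σ(formed) = 2253 − 2292 = −39 kJ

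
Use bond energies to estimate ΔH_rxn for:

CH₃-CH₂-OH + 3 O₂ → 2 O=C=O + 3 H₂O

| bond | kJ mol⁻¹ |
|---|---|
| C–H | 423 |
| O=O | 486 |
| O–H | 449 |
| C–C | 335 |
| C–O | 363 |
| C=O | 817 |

ΔH ≈ −1242 kJ

Bonds broken (reactants):
  C–C: 1 × 335 = 335
  C–H: 5 × 423 = 2115
  C–O: 1 × 363 = 363
  O–H: 1 × 449 = 449
  O=O: 3 × 486 = 1458
  Σ(broken) = 4720 kJ
Bonds formed (products):
  C=O: 4 × 817 = 3268
  O–H: 6 × 449 = 2694
  Σ(formed) = 5962 kJ
ΔH = Σ(broken) − Σ(formed) = 4720 − 5962 = −1242 kJ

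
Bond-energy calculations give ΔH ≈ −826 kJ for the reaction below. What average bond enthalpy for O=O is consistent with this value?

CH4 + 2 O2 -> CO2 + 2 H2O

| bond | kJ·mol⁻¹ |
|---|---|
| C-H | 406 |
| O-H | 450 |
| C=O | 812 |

Let D be the O=O bond energy.
Σ(broken) = 4×406 + 2×D = 1624 + 2D
Σ(formed) = 2×812 + 4×450 = 3424
ΔH = Σ(broken) − Σ(formed) = (1624 + 2D) − (3424) = −1800 + 2D
Setting this equal to −826 kJ gives 2D = 974, so D = 487 kJ/mol.

D(O=O) ≈ 487 kJ/mol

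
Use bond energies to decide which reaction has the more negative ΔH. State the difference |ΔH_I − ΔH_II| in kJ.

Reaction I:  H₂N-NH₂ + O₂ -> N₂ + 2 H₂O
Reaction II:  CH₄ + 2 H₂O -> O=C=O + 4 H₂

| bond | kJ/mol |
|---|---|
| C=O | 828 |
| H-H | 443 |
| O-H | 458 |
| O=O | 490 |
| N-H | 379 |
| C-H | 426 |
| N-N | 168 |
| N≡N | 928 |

Reaction I, by 694 kJ

Reaction I:
  Bonds broken (reactants):
    N-H: 4 × 379 = 1516
    N-N: 1 × 168 = 168
    O=O: 1 × 490 = 490
    Σ(broken) = 2174 kJ
  Bonds formed (products):
    N≡N: 1 × 928 = 928
    O-H: 4 × 458 = 1832
    Σ(formed) = 2760 kJ
  ΔH_I = 2174 − 2760 = −586 kJ
Reaction II:
  Bonds broken (reactants):
    C-H: 4 × 426 = 1704
    O-H: 4 × 458 = 1832
    Σ(broken) = 3536 kJ
  Bonds formed (products):
    C=O: 2 × 828 = 1656
    H-H: 4 × 443 = 1772
    Σ(formed) = 3428 kJ
  ΔH_II = 3536 − 3428 = +108 kJ
ΔH_I − ΔH_II = −694 kJ, so reaction I has the more negative ΔH; |ΔH_I − ΔH_II| = 694 kJ.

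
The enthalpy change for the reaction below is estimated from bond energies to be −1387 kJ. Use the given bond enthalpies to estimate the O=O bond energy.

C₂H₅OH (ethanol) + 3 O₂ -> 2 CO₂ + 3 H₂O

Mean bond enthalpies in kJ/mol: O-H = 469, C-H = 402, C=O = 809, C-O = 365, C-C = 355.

D(O=O) ≈ 488 kJ/mol

Let D be the O=O bond energy.
Σ(broken) = 1×355 + 5×402 + 1×365 + 1×469 + 3×D = 3199 + 3D
Σ(formed) = 4×809 + 6×469 = 6050
ΔH = Σ(broken) − Σ(formed) = (3199 + 3D) − (6050) = −2851 + 3D
Setting this equal to −1387 kJ gives 3D = 1464, so D = 488 kJ/mol.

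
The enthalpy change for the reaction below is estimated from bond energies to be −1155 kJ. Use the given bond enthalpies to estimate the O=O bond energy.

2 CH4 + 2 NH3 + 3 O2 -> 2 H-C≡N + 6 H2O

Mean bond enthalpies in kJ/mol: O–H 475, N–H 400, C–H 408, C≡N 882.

D(O=O) ≈ 487 kJ/mol

Let D be the O=O bond energy.
Σ(broken) = 8×408 + 6×400 + 3×D = 5664 + 3D
Σ(formed) = 2×882 + 2×408 + 12×475 = 8280
ΔH = Σ(broken) − Σ(formed) = (5664 + 3D) − (8280) = −2616 + 3D
Setting this equal to −1155 kJ gives 3D = 1461, so D = 487 kJ/mol.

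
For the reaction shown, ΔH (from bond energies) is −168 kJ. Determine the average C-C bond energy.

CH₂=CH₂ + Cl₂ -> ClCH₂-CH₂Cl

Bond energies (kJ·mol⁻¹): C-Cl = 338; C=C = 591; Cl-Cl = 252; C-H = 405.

D(C-C) ≈ 335 kJ/mol

Let D be the C-C bond energy.
Σ(broken) = 4×405 + 1×591 + 1×252 = 2463
Σ(formed) = 1×D + 2×338 + 4×405 = 2296 + D
ΔH = Σ(broken) − Σ(formed) = (2463) − (2296 + D) = +167 − D
Setting this equal to −168 kJ gives D = 335 kJ/mol.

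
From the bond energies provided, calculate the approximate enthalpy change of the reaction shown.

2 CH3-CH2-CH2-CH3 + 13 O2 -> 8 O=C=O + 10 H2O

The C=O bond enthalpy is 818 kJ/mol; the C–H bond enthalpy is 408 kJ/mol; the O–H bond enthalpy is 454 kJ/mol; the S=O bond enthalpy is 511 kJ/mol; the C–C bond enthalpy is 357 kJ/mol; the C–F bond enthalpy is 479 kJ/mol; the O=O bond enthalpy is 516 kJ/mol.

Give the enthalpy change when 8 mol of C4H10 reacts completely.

Bonds broken (reactants):
  C–C: 6 × 357 = 2142
  C–H: 20 × 408 = 8160
  O=O: 13 × 516 = 6708
  Σ(broken) = 17010 kJ
Bonds formed (products):
  C=O: 16 × 818 = 13088
  O–H: 20 × 454 = 9080
  Σ(formed) = 22168 kJ
ΔH = Σ(broken) − Σ(formed) = 17010 − 22168 = −5158 kJ
For 4× the reaction as written: 4 × (−5158) = −20632 kJ

ΔH = −20632 kJ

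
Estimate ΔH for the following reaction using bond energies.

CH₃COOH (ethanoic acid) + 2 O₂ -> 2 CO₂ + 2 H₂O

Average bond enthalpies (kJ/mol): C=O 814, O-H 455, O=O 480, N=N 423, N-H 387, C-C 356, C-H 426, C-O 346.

ΔH ≈ −867 kJ

Bonds broken (reactants):
  C-C: 1 × 356 = 356
  C-H: 3 × 426 = 1278
  C-O: 1 × 346 = 346
  C=O: 1 × 814 = 814
  O-H: 1 × 455 = 455
  O=O: 2 × 480 = 960
  Σ(broken) = 4209 kJ
Bonds formed (products):
  C=O: 4 × 814 = 3256
  O-H: 4 × 455 = 1820
  Σ(formed) = 5076 kJ
ΔH = Σ(broken) − Σ(formed) = 4209 − 5076 = −867 kJ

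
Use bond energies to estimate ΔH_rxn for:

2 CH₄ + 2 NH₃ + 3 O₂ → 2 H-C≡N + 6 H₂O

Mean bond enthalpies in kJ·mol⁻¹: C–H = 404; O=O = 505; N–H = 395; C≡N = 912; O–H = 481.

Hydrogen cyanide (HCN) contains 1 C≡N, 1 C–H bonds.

Bonds broken (reactants):
  C–H: 8 × 404 = 3232
  N–H: 6 × 395 = 2370
  O=O: 3 × 505 = 1515
  Σ(broken) = 7117 kJ
Bonds formed (products):
  C≡N: 2 × 912 = 1824
  C–H: 2 × 404 = 808
  O–H: 12 × 481 = 5772
  Σ(formed) = 8404 kJ
ΔH = Σ(broken) − Σ(formed) = 7117 − 8404 = −1287 kJ

ΔH ≈ −1287 kJ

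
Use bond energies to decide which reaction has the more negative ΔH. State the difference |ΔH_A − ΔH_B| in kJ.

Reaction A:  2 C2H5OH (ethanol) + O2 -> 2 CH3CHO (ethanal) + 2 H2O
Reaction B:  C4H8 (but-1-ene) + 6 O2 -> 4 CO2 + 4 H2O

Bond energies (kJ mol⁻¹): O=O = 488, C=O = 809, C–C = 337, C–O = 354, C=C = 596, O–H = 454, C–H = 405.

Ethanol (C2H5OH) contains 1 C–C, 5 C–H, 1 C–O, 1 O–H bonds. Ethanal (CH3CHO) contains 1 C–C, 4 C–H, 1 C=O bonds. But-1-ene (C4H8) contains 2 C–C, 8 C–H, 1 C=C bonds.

Reaction B, by 2146 kJ

Reaction A:
  Bonds broken (reactants):
    C–C: 2 × 337 = 674
    C–H: 10 × 405 = 4050
    C–O: 2 × 354 = 708
    O–H: 2 × 454 = 908
    O=O: 1 × 488 = 488
    Σ(broken) = 6828 kJ
  Bonds formed (products):
    C–C: 2 × 337 = 674
    C–H: 8 × 405 = 3240
    C=O: 2 × 809 = 1618
    O–H: 4 × 454 = 1816
    Σ(formed) = 7348 kJ
  ΔH_A = 6828 − 7348 = −520 kJ
Reaction B:
  Bonds broken (reactants):
    C–C: 2 × 337 = 674
    C–H: 8 × 405 = 3240
    C=C: 1 × 596 = 596
    O=O: 6 × 488 = 2928
    Σ(broken) = 7438 kJ
  Bonds formed (products):
    C=O: 8 × 809 = 6472
    O–H: 8 × 454 = 3632
    Σ(formed) = 10104 kJ
  ΔH_B = 7438 − 10104 = −2666 kJ
ΔH_A − ΔH_B = +2146 kJ, so reaction B has the more negative ΔH; |ΔH_A − ΔH_B| = 2146 kJ.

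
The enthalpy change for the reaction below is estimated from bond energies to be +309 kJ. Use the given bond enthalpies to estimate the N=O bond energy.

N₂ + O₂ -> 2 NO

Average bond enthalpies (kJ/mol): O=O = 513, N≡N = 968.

D(N=O) ≈ 586 kJ/mol

Let D be the N=O bond energy.
Σ(broken) = 1×968 + 1×513 = 1481
Σ(formed) = 2×D = 2D
ΔH = Σ(broken) − Σ(formed) = (1481) − (2D) = +1481 − 2D
Setting this equal to +309 kJ gives 2D = 1172, so D = 586 kJ/mol.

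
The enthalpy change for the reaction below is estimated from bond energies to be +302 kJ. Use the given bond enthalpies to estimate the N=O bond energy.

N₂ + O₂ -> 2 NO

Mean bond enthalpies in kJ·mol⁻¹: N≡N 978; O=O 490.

D(N=O) ≈ 583 kJ/mol

Let D be the N=O bond energy.
Σ(broken) = 1×978 + 1×490 = 1468
Σ(formed) = 2×D = 2D
ΔH = Σ(broken) − Σ(formed) = (1468) − (2D) = +1468 − 2D
Setting this equal to +302 kJ gives 2D = 1166, so D = 583 kJ/mol.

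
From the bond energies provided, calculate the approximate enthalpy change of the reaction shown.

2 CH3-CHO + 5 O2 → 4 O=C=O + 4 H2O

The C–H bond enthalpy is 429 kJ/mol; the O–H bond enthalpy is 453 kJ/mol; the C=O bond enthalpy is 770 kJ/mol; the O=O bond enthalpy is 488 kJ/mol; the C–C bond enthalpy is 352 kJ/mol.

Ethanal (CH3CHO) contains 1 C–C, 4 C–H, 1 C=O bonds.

ΔH ≈ −1668 kJ

Bonds broken (reactants):
  C–C: 2 × 352 = 704
  C–H: 8 × 429 = 3432
  C=O: 2 × 770 = 1540
  O=O: 5 × 488 = 2440
  Σ(broken) = 8116 kJ
Bonds formed (products):
  C=O: 8 × 770 = 6160
  O–H: 8 × 453 = 3624
  Σ(formed) = 9784 kJ
ΔH = Σ(broken) − Σ(formed) = 8116 − 9784 = −1668 kJ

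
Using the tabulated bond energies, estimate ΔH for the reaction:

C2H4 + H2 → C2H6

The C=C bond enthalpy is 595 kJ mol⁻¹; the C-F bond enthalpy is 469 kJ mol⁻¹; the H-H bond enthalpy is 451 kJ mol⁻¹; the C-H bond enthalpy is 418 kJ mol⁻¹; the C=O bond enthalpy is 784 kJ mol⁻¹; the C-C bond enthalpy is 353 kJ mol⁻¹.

Bonds broken (reactants):
  C-H: 4 × 418 = 1672
  C=C: 1 × 595 = 595
  H-H: 1 × 451 = 451
  Σ(broken) = 2718 kJ
Bonds formed (products):
  C-C: 1 × 353 = 353
  C-H: 6 × 418 = 2508
  Σ(formed) = 2861 kJ
ΔH = Σ(broken) − Σ(formed) = 2718 − 2861 = −143 kJ

ΔH ≈ −143 kJ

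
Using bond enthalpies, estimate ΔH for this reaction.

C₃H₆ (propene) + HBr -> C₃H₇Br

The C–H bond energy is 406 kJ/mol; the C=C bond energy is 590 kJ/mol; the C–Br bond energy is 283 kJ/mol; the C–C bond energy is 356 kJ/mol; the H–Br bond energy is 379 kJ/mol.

Bonds broken (reactants):
  C–C: 1 × 356 = 356
  C–H: 6 × 406 = 2436
  C=C: 1 × 590 = 590
  H–Br: 1 × 379 = 379
  Σ(broken) = 3761 kJ
Bonds formed (products):
  C–Br: 1 × 283 = 283
  C–C: 2 × 356 = 712
  C–H: 7 × 406 = 2842
  Σ(formed) = 3837 kJ
ΔH = Σ(broken) − Σ(formed) = 3761 − 3837 = −76 kJ

ΔH ≈ −76 kJ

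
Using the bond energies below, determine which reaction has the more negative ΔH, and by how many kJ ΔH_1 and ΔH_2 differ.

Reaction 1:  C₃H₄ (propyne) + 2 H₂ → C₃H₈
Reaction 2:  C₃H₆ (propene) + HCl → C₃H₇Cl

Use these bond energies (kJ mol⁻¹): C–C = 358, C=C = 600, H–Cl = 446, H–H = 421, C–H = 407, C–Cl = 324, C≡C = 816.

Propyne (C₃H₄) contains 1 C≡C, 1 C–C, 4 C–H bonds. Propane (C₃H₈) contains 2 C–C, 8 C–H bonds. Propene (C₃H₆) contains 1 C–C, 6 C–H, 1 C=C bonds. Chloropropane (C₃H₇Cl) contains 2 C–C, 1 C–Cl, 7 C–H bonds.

Reaction 1:
  Bonds broken (reactants):
    C≡C: 1 × 816 = 816
    C–C: 1 × 358 = 358
    C–H: 4 × 407 = 1628
    H–H: 2 × 421 = 842
    Σ(broken) = 3644 kJ
  Bonds formed (products):
    C–C: 2 × 358 = 716
    C–H: 8 × 407 = 3256
    Σ(formed) = 3972 kJ
  ΔH_1 = 3644 − 3972 = −328 kJ
Reaction 2:
  Bonds broken (reactants):
    C–C: 1 × 358 = 358
    C–H: 6 × 407 = 2442
    C=C: 1 × 600 = 600
    H–Cl: 1 × 446 = 446
    Σ(broken) = 3846 kJ
  Bonds formed (products):
    C–C: 2 × 358 = 716
    C–Cl: 1 × 324 = 324
    C–H: 7 × 407 = 2849
    Σ(formed) = 3889 kJ
  ΔH_2 = 3846 − 3889 = −43 kJ
ΔH_1 − ΔH_2 = −285 kJ, so reaction 1 has the more negative ΔH; |ΔH_1 − ΔH_2| = 285 kJ.

Reaction 1, by 285 kJ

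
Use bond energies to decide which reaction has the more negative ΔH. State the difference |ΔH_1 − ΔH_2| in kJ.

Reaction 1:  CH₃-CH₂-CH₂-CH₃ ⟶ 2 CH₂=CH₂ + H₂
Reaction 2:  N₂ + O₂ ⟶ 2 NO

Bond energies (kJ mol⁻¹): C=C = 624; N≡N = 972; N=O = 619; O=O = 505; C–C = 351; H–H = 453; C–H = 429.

Reaction 1, by 29 kJ

Reaction 1:
  Bonds broken (reactants):
    C–C: 3 × 351 = 1053
    C–H: 10 × 429 = 4290
    Σ(broken) = 5343 kJ
  Bonds formed (products):
    C–H: 8 × 429 = 3432
    C=C: 2 × 624 = 1248
    H–H: 1 × 453 = 453
    Σ(formed) = 5133 kJ
  ΔH_1 = 5343 − 5133 = +210 kJ
Reaction 2:
  Bonds broken (reactants):
    N≡N: 1 × 972 = 972
    O=O: 1 × 505 = 505
    Σ(broken) = 1477 kJ
  Bonds formed (products):
    N=O: 2 × 619 = 1238
    Σ(formed) = 1238 kJ
  ΔH_2 = 1477 − 1238 = +239 kJ
ΔH_1 − ΔH_2 = −29 kJ, so reaction 1 has the more negative ΔH; |ΔH_1 − ΔH_2| = 29 kJ.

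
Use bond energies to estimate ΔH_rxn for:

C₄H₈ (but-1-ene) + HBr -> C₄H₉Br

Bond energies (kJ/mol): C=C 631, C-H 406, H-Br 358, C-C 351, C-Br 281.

Bonds broken (reactants):
  C-C: 2 × 351 = 702
  C-H: 8 × 406 = 3248
  C=C: 1 × 631 = 631
  H-Br: 1 × 358 = 358
  Σ(broken) = 4939 kJ
Bonds formed (products):
  C-Br: 1 × 281 = 281
  C-C: 3 × 351 = 1053
  C-H: 9 × 406 = 3654
  Σ(formed) = 4988 kJ
ΔH = Σ(broken) − Σ(formed) = 4939 − 4988 = −49 kJ

ΔH ≈ −49 kJ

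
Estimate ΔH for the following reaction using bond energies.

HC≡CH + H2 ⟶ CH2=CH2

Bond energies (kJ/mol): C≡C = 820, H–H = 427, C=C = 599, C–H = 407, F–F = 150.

ΔH ≈ −166 kJ

Bonds broken (reactants):
  C≡C: 1 × 820 = 820
  C–H: 2 × 407 = 814
  H–H: 1 × 427 = 427
  Σ(broken) = 2061 kJ
Bonds formed (products):
  C–H: 4 × 407 = 1628
  C=C: 1 × 599 = 599
  Σ(formed) = 2227 kJ
ΔH = Σ(broken) − Σ(formed) = 2061 − 2227 = −166 kJ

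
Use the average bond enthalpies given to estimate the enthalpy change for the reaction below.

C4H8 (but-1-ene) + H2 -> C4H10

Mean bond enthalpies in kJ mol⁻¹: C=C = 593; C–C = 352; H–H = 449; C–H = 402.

Bonds broken (reactants):
  C–C: 2 × 352 = 704
  C–H: 8 × 402 = 3216
  C=C: 1 × 593 = 593
  H–H: 1 × 449 = 449
  Σ(broken) = 4962 kJ
Bonds formed (products):
  C–C: 3 × 352 = 1056
  C–H: 10 × 402 = 4020
  Σ(formed) = 5076 kJ
ΔH = Σ(broken) − Σ(formed) = 4962 − 5076 = −114 kJ

ΔH ≈ −114 kJ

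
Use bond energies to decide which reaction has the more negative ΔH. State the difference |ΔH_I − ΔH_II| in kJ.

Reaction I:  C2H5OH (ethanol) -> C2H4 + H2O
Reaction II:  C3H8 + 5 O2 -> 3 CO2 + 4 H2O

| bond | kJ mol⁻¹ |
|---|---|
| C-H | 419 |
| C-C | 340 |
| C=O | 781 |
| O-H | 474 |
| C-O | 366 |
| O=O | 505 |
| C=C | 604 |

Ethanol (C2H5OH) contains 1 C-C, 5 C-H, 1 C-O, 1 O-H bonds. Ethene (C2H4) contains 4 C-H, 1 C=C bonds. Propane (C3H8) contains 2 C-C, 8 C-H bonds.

Reaction I:
  Bonds broken (reactants):
    C-C: 1 × 340 = 340
    C-H: 5 × 419 = 2095
    C-O: 1 × 366 = 366
    O-H: 1 × 474 = 474
    Σ(broken) = 3275 kJ
  Bonds formed (products):
    C-H: 4 × 419 = 1676
    C=C: 1 × 604 = 604
    O-H: 2 × 474 = 948
    Σ(formed) = 3228 kJ
  ΔH_I = 3275 − 3228 = +47 kJ
Reaction II:
  Bonds broken (reactants):
    C-C: 2 × 340 = 680
    C-H: 8 × 419 = 3352
    O=O: 5 × 505 = 2525
    Σ(broken) = 6557 kJ
  Bonds formed (products):
    C=O: 6 × 781 = 4686
    O-H: 8 × 474 = 3792
    Σ(formed) = 8478 kJ
  ΔH_II = 6557 − 8478 = −1921 kJ
ΔH_I − ΔH_II = +1968 kJ, so reaction II has the more negative ΔH; |ΔH_I − ΔH_II| = 1968 kJ.

Reaction II, by 1968 kJ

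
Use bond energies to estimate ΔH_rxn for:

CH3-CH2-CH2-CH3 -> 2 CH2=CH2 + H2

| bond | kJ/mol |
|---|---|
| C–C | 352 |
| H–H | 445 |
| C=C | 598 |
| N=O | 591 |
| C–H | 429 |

ΔH ≈ +273 kJ

Bonds broken (reactants):
  C–C: 3 × 352 = 1056
  C–H: 10 × 429 = 4290
  Σ(broken) = 5346 kJ
Bonds formed (products):
  C–H: 8 × 429 = 3432
  C=C: 2 × 598 = 1196
  H–H: 1 × 445 = 445
  Σ(formed) = 5073 kJ
ΔH = Σ(broken) − Σ(formed) = 5346 − 5073 = +273 kJ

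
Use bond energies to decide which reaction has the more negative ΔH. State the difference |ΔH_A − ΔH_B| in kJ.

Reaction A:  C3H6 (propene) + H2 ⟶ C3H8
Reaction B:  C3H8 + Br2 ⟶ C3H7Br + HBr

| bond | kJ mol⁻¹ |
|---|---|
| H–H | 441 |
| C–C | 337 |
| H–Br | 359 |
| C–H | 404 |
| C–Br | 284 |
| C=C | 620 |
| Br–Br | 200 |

Reaction A, by 45 kJ

Reaction A:
  Bonds broken (reactants):
    C–C: 1 × 337 = 337
    C–H: 6 × 404 = 2424
    C=C: 1 × 620 = 620
    H–H: 1 × 441 = 441
    Σ(broken) = 3822 kJ
  Bonds formed (products):
    C–C: 2 × 337 = 674
    C–H: 8 × 404 = 3232
    Σ(formed) = 3906 kJ
  ΔH_A = 3822 − 3906 = −84 kJ
Reaction B:
  Bonds broken (reactants):
    Br–Br: 1 × 200 = 200
    C–C: 2 × 337 = 674
    C–H: 8 × 404 = 3232
    Σ(broken) = 4106 kJ
  Bonds formed (products):
    C–Br: 1 × 284 = 284
    C–C: 2 × 337 = 674
    C–H: 7 × 404 = 2828
    H–Br: 1 × 359 = 359
    Σ(formed) = 4145 kJ
  ΔH_B = 4106 − 4145 = −39 kJ
ΔH_A − ΔH_B = −45 kJ, so reaction A has the more negative ΔH; |ΔH_A − ΔH_B| = 45 kJ.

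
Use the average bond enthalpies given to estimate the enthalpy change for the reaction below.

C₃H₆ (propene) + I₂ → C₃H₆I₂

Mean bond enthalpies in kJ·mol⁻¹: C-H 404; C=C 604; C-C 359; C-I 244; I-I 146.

Bonds broken (reactants):
  C-C: 1 × 359 = 359
  C-H: 6 × 404 = 2424
  C=C: 1 × 604 = 604
  I-I: 1 × 146 = 146
  Σ(broken) = 3533 kJ
Bonds formed (products):
  C-C: 2 × 359 = 718
  C-H: 6 × 404 = 2424
  C-I: 2 × 244 = 488
  Σ(formed) = 3630 kJ
ΔH = Σ(broken) − Σ(formed) = 3533 − 3630 = −97 kJ

ΔH ≈ −97 kJ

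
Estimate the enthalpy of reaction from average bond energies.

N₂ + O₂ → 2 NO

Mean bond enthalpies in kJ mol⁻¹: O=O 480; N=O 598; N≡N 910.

ΔH ≈ +194 kJ

Bonds broken (reactants):
  N≡N: 1 × 910 = 910
  O=O: 1 × 480 = 480
  Σ(broken) = 1390 kJ
Bonds formed (products):
  N=O: 2 × 598 = 1196
  Σ(formed) = 1196 kJ
ΔH = Σ(broken) − Σ(formed) = 1390 − 1196 = +194 kJ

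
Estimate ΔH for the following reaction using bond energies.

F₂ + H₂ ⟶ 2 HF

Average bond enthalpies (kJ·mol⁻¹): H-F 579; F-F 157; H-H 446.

Bonds broken (reactants):
  F-F: 1 × 157 = 157
  H-H: 1 × 446 = 446
  Σ(broken) = 603 kJ
Bonds formed (products):
  H-F: 2 × 579 = 1158
  Σ(formed) = 1158 kJ
ΔH = Σ(broken) − Σ(formed) = 603 − 1158 = −555 kJ

ΔH ≈ −555 kJ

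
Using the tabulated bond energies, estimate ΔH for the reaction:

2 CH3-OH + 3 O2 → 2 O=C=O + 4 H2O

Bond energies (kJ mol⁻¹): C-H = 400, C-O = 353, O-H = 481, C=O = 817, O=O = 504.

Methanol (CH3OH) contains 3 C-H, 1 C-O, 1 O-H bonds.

ΔH ≈ −1536 kJ

Bonds broken (reactants):
  C-H: 6 × 400 = 2400
  C-O: 2 × 353 = 706
  O-H: 2 × 481 = 962
  O=O: 3 × 504 = 1512
  Σ(broken) = 5580 kJ
Bonds formed (products):
  C=O: 4 × 817 = 3268
  O-H: 8 × 481 = 3848
  Σ(formed) = 7116 kJ
ΔH = Σ(broken) − Σ(formed) = 5580 − 7116 = −1536 kJ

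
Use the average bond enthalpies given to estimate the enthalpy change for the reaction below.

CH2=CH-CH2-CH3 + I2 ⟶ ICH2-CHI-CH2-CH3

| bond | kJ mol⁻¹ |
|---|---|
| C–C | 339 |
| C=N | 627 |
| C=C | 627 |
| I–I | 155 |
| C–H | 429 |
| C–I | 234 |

Bonds broken (reactants):
  C–C: 2 × 339 = 678
  C–H: 8 × 429 = 3432
  C=C: 1 × 627 = 627
  I–I: 1 × 155 = 155
  Σ(broken) = 4892 kJ
Bonds formed (products):
  C–C: 3 × 339 = 1017
  C–H: 8 × 429 = 3432
  C–I: 2 × 234 = 468
  Σ(formed) = 4917 kJ
ΔH = Σ(broken) − Σ(formed) = 4892 − 4917 = −25 kJ

ΔH ≈ −25 kJ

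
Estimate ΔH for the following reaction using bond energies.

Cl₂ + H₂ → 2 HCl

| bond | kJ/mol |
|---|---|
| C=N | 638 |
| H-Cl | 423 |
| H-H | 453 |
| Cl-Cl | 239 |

ΔH ≈ −154 kJ

Bonds broken (reactants):
  Cl-Cl: 1 × 239 = 239
  H-H: 1 × 453 = 453
  Σ(broken) = 692 kJ
Bonds formed (products):
  H-Cl: 2 × 423 = 846
  Σ(formed) = 846 kJ
ΔH = Σ(broken) − Σ(formed) = 692 − 846 = −154 kJ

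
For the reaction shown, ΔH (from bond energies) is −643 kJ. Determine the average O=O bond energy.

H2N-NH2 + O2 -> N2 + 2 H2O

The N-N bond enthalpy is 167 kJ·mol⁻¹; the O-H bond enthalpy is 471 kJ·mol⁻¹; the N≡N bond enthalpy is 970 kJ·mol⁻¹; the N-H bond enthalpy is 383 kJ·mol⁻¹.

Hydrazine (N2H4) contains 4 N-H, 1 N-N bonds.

Let D be the O=O bond energy.
Σ(broken) = 4×383 + 1×167 + 1×D = 1699 + D
Σ(formed) = 1×970 + 4×471 = 2854
ΔH = Σ(broken) − Σ(formed) = (1699 + D) − (2854) = −1155 + D
Setting this equal to −643 kJ gives D = 512 kJ/mol.

D(O=O) ≈ 512 kJ/mol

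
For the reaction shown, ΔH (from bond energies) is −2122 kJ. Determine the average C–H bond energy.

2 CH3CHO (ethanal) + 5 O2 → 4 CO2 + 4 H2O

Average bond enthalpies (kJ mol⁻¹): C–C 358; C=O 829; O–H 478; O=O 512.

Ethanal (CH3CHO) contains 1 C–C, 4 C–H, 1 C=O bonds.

Let D be the C–H bond energy.
Σ(broken) = 2×358 + 8×D + 2×829 + 5×512 = 4934 + 8D
Σ(formed) = 8×829 + 8×478 = 10456
ΔH = Σ(broken) − Σ(formed) = (4934 + 8D) − (10456) = −5522 + 8D
Setting this equal to −2122 kJ gives 8D = 3400, so D = 425 kJ/mol.

D(C–H) ≈ 425 kJ/mol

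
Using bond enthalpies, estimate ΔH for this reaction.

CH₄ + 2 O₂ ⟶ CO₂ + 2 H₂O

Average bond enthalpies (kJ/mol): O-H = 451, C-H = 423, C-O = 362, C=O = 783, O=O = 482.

ΔH ≈ −714 kJ

Bonds broken (reactants):
  C-H: 4 × 423 = 1692
  O=O: 2 × 482 = 964
  Σ(broken) = 2656 kJ
Bonds formed (products):
  C=O: 2 × 783 = 1566
  O-H: 4 × 451 = 1804
  Σ(formed) = 3370 kJ
ΔH = Σ(broken) − Σ(formed) = 2656 − 3370 = −714 kJ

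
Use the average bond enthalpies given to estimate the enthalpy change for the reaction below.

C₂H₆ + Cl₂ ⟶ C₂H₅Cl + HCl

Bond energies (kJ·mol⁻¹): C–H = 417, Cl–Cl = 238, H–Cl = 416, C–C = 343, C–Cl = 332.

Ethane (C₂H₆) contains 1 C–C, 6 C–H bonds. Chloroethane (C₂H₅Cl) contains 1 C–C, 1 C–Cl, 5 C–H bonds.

ΔH ≈ −93 kJ

Bonds broken (reactants):
  C–C: 1 × 343 = 343
  C–H: 6 × 417 = 2502
  Cl–Cl: 1 × 238 = 238
  Σ(broken) = 3083 kJ
Bonds formed (products):
  C–C: 1 × 343 = 343
  C–Cl: 1 × 332 = 332
  C–H: 5 × 417 = 2085
  H–Cl: 1 × 416 = 416
  Σ(formed) = 3176 kJ
ΔH = Σ(broken) − Σ(formed) = 3083 − 3176 = −93 kJ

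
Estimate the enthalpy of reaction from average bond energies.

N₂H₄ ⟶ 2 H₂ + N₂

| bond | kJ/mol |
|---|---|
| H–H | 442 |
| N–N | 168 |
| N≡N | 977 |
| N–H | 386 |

Bonds broken (reactants):
  N–H: 4 × 386 = 1544
  N–N: 1 × 168 = 168
  Σ(broken) = 1712 kJ
Bonds formed (products):
  H–H: 2 × 442 = 884
  N≡N: 1 × 977 = 977
  Σ(formed) = 1861 kJ
ΔH = Σ(broken) − Σ(formed) = 1712 − 1861 = −149 kJ

ΔH ≈ −149 kJ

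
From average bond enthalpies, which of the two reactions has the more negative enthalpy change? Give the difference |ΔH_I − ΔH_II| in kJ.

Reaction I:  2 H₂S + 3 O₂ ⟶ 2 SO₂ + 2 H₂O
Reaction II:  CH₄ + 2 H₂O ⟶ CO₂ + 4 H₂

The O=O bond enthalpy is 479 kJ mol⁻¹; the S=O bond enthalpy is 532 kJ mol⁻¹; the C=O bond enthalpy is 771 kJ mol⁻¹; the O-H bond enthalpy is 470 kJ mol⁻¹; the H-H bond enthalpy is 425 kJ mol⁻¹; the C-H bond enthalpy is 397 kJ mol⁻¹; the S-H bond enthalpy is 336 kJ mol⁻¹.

Reaction I, by 1453 kJ

Reaction I:
  Bonds broken (reactants):
    O=O: 3 × 479 = 1437
    S-H: 4 × 336 = 1344
    Σ(broken) = 2781 kJ
  Bonds formed (products):
    O-H: 4 × 470 = 1880
    S=O: 4 × 532 = 2128
    Σ(formed) = 4008 kJ
  ΔH_I = 2781 − 4008 = −1227 kJ
Reaction II:
  Bonds broken (reactants):
    C-H: 4 × 397 = 1588
    O-H: 4 × 470 = 1880
    Σ(broken) = 3468 kJ
  Bonds formed (products):
    C=O: 2 × 771 = 1542
    H-H: 4 × 425 = 1700
    Σ(formed) = 3242 kJ
  ΔH_II = 3468 − 3242 = +226 kJ
ΔH_I − ΔH_II = −1453 kJ, so reaction I has the more negative ΔH; |ΔH_I − ΔH_II| = 1453 kJ.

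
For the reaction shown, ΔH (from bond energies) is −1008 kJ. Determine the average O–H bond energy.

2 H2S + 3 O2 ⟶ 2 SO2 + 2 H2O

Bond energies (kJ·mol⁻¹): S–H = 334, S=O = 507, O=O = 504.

D(O–H) ≈ 457 kJ/mol

Let D be the O–H bond energy.
Σ(broken) = 3×504 + 4×334 = 2848
Σ(formed) = 4×D + 4×507 = 2028 + 4D
ΔH = Σ(broken) − Σ(formed) = (2848) − (2028 + 4D) = +820 − 4D
Setting this equal to −1008 kJ gives 4D = 1828, so D = 457 kJ/mol.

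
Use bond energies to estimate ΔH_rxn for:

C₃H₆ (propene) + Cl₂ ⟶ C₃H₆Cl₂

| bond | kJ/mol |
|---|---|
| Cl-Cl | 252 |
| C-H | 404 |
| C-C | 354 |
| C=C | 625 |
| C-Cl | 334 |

Bonds broken (reactants):
  C-C: 1 × 354 = 354
  C-H: 6 × 404 = 2424
  C=C: 1 × 625 = 625
  Cl-Cl: 1 × 252 = 252
  Σ(broken) = 3655 kJ
Bonds formed (products):
  C-C: 2 × 354 = 708
  C-Cl: 2 × 334 = 668
  C-H: 6 × 404 = 2424
  Σ(formed) = 3800 kJ
ΔH = Σ(broken) − Σ(formed) = 3655 − 3800 = −145 kJ

ΔH ≈ −145 kJ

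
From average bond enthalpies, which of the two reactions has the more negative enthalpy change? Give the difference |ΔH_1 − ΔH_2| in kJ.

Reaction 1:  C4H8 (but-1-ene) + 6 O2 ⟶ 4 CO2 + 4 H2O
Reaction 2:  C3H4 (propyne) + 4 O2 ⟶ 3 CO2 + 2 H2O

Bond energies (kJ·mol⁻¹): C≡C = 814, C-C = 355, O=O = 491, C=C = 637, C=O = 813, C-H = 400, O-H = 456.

Reaction 1:
  Bonds broken (reactants):
    C-C: 2 × 355 = 710
    C-H: 8 × 400 = 3200
    C=C: 1 × 637 = 637
    O=O: 6 × 491 = 2946
    Σ(broken) = 7493 kJ
  Bonds formed (products):
    C=O: 8 × 813 = 6504
    O-H: 8 × 456 = 3648
    Σ(formed) = 10152 kJ
  ΔH_1 = 7493 − 10152 = −2659 kJ
Reaction 2:
  Bonds broken (reactants):
    C≡C: 1 × 814 = 814
    C-C: 1 × 355 = 355
    C-H: 4 × 400 = 1600
    O=O: 4 × 491 = 1964
    Σ(broken) = 4733 kJ
  Bonds formed (products):
    C=O: 6 × 813 = 4878
    O-H: 4 × 456 = 1824
    Σ(formed) = 6702 kJ
  ΔH_2 = 4733 − 6702 = −1969 kJ
ΔH_1 − ΔH_2 = −690 kJ, so reaction 1 has the more negative ΔH; |ΔH_1 − ΔH_2| = 690 kJ.

Reaction 1, by 690 kJ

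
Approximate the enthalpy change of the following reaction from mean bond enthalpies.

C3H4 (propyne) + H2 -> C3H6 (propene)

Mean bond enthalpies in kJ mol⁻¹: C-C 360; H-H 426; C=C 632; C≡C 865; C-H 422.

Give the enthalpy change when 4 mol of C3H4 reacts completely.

Bonds broken (reactants):
  C≡C: 1 × 865 = 865
  C-C: 1 × 360 = 360
  C-H: 4 × 422 = 1688
  H-H: 1 × 426 = 426
  Σ(broken) = 3339 kJ
Bonds formed (products):
  C-C: 1 × 360 = 360
  C-H: 6 × 422 = 2532
  C=C: 1 × 632 = 632
  Σ(formed) = 3524 kJ
ΔH = Σ(broken) − Σ(formed) = 3339 − 3524 = −185 kJ
For 4× the reaction as written: 4 × (−185) = −740 kJ

ΔH = −740 kJ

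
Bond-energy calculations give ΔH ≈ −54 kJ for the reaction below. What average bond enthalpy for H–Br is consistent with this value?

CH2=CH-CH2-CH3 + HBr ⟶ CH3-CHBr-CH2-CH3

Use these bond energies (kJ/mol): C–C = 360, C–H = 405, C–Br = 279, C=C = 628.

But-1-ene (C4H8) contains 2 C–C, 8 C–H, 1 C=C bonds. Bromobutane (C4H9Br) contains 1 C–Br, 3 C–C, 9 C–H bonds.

Let D be the H–Br bond energy.
Σ(broken) = 2×360 + 8×405 + 1×628 + 1×D = 4588 + D
Σ(formed) = 1×279 + 3×360 + 9×405 = 5004
ΔH = Σ(broken) − Σ(formed) = (4588 + D) − (5004) = −416 + D
Setting this equal to −54 kJ gives D = 362 kJ/mol.

D(H–Br) ≈ 362 kJ/mol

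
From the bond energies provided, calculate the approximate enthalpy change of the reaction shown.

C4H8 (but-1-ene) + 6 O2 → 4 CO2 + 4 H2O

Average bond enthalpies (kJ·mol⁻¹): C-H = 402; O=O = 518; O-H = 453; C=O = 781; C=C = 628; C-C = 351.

ΔH ≈ −2218 kJ

Bonds broken (reactants):
  C-C: 2 × 351 = 702
  C-H: 8 × 402 = 3216
  C=C: 1 × 628 = 628
  O=O: 6 × 518 = 3108
  Σ(broken) = 7654 kJ
Bonds formed (products):
  C=O: 8 × 781 = 6248
  O-H: 8 × 453 = 3624
  Σ(formed) = 9872 kJ
ΔH = Σ(broken) − Σ(formed) = 7654 − 9872 = −2218 kJ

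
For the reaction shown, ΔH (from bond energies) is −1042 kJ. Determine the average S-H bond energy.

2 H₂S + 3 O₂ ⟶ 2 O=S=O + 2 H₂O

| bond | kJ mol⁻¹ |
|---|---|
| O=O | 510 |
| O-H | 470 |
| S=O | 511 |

D(S-H) ≈ 338 kJ/mol

Let D be the S-H bond energy.
Σ(broken) = 3×510 + 4×D = 1530 + 4D
Σ(formed) = 4×470 + 4×511 = 3924
ΔH = Σ(broken) − Σ(formed) = (1530 + 4D) − (3924) = −2394 + 4D
Setting this equal to −1042 kJ gives 4D = 1352, so D = 338 kJ/mol.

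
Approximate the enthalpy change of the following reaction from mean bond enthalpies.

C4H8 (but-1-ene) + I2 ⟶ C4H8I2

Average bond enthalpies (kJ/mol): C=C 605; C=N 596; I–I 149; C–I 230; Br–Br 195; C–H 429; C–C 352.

Bonds broken (reactants):
  C–C: 2 × 352 = 704
  C–H: 8 × 429 = 3432
  C=C: 1 × 605 = 605
  I–I: 1 × 149 = 149
  Σ(broken) = 4890 kJ
Bonds formed (products):
  C–C: 3 × 352 = 1056
  C–H: 8 × 429 = 3432
  C–I: 2 × 230 = 460
  Σ(formed) = 4948 kJ
ΔH = Σ(broken) − Σ(formed) = 4890 − 4948 = −58 kJ

ΔH ≈ −58 kJ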